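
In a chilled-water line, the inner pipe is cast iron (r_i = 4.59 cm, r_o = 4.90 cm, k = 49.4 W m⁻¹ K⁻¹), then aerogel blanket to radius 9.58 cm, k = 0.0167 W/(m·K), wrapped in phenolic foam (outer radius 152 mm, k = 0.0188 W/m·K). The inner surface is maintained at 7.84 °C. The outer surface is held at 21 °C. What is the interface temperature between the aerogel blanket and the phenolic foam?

Resistance network (inner→outer):
  R'_cast iron = ln(0.0490/0.0459)/(2πk) = 0.06536/(2π·49.4) = 2.106×10^-4 m·K/W
  R'_aerogel blanket = ln(0.0958/0.0490)/(2πk) = 0.6704/(2π·0.0167) = 6.389 m·K/W
  R'_phenolic foam = ln(0.152/0.0958)/(2πk) = 0.4616/(2π·0.0188) = 3.908 m·K/W
ΣR = 2.106×10^-4 + 6.389 + 3.908 = 10.30 m·K/W
Q' = ΔT/ΣR = (7.84 °C − 21 °C)/10.30 = -1.278 W/m
From the inner boundary to the aerogel blanket/phenolic foam interface, ΣR_partial = 6.389 m·K/W.
T_interface = T_in − Q'·ΣR_partial = 7.84 °C − (-1.278)(6.389) = 16.0 °C

T = 16.0 °C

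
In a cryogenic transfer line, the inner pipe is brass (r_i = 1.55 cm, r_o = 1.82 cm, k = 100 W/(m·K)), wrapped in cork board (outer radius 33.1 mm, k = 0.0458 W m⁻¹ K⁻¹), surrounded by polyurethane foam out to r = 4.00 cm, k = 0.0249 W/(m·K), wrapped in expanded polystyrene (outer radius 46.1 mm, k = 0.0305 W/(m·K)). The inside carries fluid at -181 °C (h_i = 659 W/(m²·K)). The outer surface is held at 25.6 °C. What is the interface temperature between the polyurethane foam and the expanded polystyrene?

Series thermal resistances, inner to outer:
  R'_conv,in = 1/(2πr h) = 1/(2π·0.0155·659) = 0.01558 m·K/W
  R'_brass = ln(0.0182/0.0155)/(2πk) = 0.1606/(2π·100) = 2.556×10^-4 m·K/W
  R'_cork board = ln(0.0331/0.0182)/(2πk) = 0.5981/(2π·0.0458) = 2.078 m·K/W
  R'_polyurethane foam = ln(0.0400/0.0331)/(2πk) = 0.1893/(2π·0.0249) = 1.210 m·K/W
  R'_expanded polystyrene = ln(0.0461/0.0400)/(2πk) = 0.1419/(2π·0.0305) = 0.7406 m·K/W
ΣR = 0.01558 + 2.556×10^-4 + 2.078 + 1.210 + 0.7406 = 4.044 m·K/W
Q' = ΔT/ΣR = (-181 °C − 25.6 °C)/4.044 = -51.09 W/m
From the inner boundary to the polyurethane foam/expanded polystyrene interface, ΣR_partial = 3.304 m·K/W.
T_interface = T_in − Q'·ΣR_partial = -181 °C − (-51.09)(3.304) = -12.2 °C

T = -12.2 °C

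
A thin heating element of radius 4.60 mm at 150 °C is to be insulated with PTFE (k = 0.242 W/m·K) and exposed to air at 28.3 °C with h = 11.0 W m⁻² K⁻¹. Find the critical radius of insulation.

For a cylinder, r_cr = k_ins/h = 0.242/11.0 = 0.0220 m = 2.20 cm

r_cr = 2.20 cm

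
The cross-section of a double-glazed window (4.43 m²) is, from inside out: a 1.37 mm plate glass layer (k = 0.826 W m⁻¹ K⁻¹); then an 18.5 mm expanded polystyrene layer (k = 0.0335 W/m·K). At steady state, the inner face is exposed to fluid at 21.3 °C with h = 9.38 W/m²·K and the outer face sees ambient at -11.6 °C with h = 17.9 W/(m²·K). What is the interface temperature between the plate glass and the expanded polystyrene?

T = 16.3 °C

Resistance network (inner→outer):
  R_conv,in = 1/(hA) = 1/(9.38·4.43) = 0.02407 K/W
  R_plate glass = L/(kA) = 0.00137/(0.826·4.43) = 3.744×10^-4 K/W
  R_expanded polystyrene = L/(kA) = 0.0185/(0.0335·4.43) = 0.1247 K/W
  R_conv,out = 1/(hA) = 1/(17.9·4.43) = 0.01261 K/W
ΣR = 0.02407 + 3.744×10^-4 + 0.1247 + 0.01261 = 0.1618 K/W
Q = ΔT/ΣR = (21.3 °C − -11.6 °C)/0.1618 = 203.3 W
From the inner boundary to the plate glass/expanded polystyrene interface, ΣR_partial = 0.02444 K/W.
T_interface = T_in − Q·ΣR_partial = 21.3 °C − (203.3)(0.02444) = 16.3 °C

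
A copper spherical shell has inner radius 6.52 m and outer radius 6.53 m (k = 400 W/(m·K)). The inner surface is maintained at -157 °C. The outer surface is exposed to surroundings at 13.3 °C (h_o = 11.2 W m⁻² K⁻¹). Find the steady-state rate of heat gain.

Treat each layer as a resistance in series:
  R_copper = (1/6.52 − 1/6.53)/(4πk) = 2.349×10^-4/(4π·400) = 4.673×10^-8 K/W
  R_conv,out = 1/(4πr²h) = 1/(4π·6.53²·11.2) = 1.666×10^-4 K/W
ΣR = 4.673×10^-8 + 1.666×10^-4 = 1.666×10^-4 K/W
Q = ΔT/ΣR = (-157 °C − 13.3 °C)/1.666×10^-4 = -1.02×10^6 W
(Negative Q ⇒ heat flows inward; heat gain = 1.02×10^6 W.)

Q = 1.02×10^6 W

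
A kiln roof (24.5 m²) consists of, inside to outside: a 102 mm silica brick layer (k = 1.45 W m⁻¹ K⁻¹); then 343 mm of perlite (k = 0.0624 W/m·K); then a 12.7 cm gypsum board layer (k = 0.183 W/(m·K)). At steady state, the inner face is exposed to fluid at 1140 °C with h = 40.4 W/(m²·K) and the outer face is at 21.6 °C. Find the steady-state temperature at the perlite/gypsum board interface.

Series thermal resistances, inner to outer:
  R_conv,in = 1/(hA) = 1/(40.4·24.5) = 0.001010 K/W
  R_silica brick = L/(kA) = 0.102/(1.45·24.5) = 0.002871 K/W
  R_perlite = L/(kA) = 0.343/(0.0624·24.5) = 0.2244 K/W
  R_gypsum board = L/(kA) = 0.127/(0.183·24.5) = 0.02833 K/W
ΣR = 0.001010 + 0.002871 + 0.2244 + 0.02833 = 0.2566 K/W
Q = ΔT/ΣR = (1140 °C − 21.6 °C)/0.2566 = 4359 W
From the inner boundary to the perlite/gypsum board interface, ΣR_partial = 0.2283 K/W.
T_interface = T_in − Q·ΣR_partial = 1140 °C − (4359)(0.2283) = 145 °C

T = 145 °C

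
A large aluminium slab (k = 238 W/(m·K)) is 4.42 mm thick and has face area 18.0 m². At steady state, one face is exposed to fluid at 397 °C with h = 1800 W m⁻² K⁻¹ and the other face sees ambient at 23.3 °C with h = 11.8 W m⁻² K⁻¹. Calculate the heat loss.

Q = 78.8 kW

Treat each layer as a resistance in series:
  R_conv,in = 1/(hA) = 1/(1800·18.0) = 3.086×10^-5 K/W
  R_aluminium = L/(kA) = 0.00442/(238·18.0) = 1.032×10^-6 K/W
  R_conv,out = 1/(hA) = 1/(11.8·18.0) = 0.004708 K/W
ΣR = 3.086×10^-5 + 1.032×10^-6 + 0.004708 = 0.004740 K/W
Q = ΔT/ΣR = (397 °C − 23.3 °C)/0.004740 = 78800 W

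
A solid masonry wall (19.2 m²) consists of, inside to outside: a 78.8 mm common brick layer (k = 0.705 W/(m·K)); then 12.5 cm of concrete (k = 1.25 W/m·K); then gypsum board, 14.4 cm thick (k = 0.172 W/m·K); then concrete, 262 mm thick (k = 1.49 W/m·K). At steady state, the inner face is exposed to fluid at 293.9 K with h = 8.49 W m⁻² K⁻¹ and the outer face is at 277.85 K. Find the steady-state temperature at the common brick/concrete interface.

Series thermal resistances, inner to outer:
  R_conv,in = 1/(hA) = 1/(8.49·19.2) = 0.006135 K/W
  R_common brick = L/(kA) = 0.0788/(0.705·19.2) = 0.005822 K/W
  R_concrete = L/(kA) = 0.125/(1.25·19.2) = 0.005208 K/W
  R_gypsum board = L/(kA) = 0.144/(0.172·19.2) = 0.04360 K/W
  R_concrete = L/(kA) = 0.262/(1.49·19.2) = 0.009158 K/W
ΣR = 0.006135 + 0.005822 + 0.005208 + 0.04360 + 0.009158 = 0.06992 K/W
Q = ΔT/ΣR = (293.9 K − 277.85 K)/0.06992 = 229.5 W
From the inner boundary to the common brick/concrete interface, ΣR_partial = 0.01196 K/W.
T_interface = T_in − Q·ΣR_partial = 293.9 K − (229.5)(0.01196) = 291.2 K

T = 291.2 K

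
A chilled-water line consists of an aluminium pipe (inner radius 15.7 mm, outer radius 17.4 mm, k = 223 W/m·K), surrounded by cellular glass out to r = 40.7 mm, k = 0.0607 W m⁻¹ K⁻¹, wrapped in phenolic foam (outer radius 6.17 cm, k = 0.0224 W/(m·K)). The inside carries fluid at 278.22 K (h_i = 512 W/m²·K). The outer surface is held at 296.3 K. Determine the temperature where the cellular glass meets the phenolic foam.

Resistance network (inner→outer):
  R'_conv,in = 1/(2πr h) = 1/(2π·0.0157·512) = 0.01980 m·K/W
  R'_aluminium = ln(0.0174/0.0157)/(2πk) = 0.1028/(2π·223) = 7.338×10^-5 m·K/W
  R'_cellular glass = ln(0.0407/0.0174)/(2πk) = 0.8498/(2π·0.0607) = 2.228 m·K/W
  R'_phenolic foam = ln(0.0617/0.0407)/(2πk) = 0.4161/(2π·0.0224) = 2.956 m·K/W
ΣR = 0.01980 + 7.338×10^-5 + 2.228 + 2.956 = 5.204 m·K/W
Q' = ΔT/ΣR = (278.22 K − 296.3 K)/5.204 = -3.474 W/m
From the inner boundary to the cellular glass/phenolic foam interface, ΣR_partial = 2.248 m·K/W.
T_interface = T_in − Q'·ΣR_partial = 278.22 K − (-3.474)(2.248) = 286.0 K

T = 286.0 K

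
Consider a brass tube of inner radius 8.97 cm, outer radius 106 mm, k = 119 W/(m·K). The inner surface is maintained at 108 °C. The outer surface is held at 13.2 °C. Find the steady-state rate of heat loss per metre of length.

Q' = 2πk·ΔT/ln(r₂/r₁) = 2π × 119 × 94.8 / ln(0.106/0.0897) = 4.25×10^5 W/m

Q' = 4.25×10^5 W/m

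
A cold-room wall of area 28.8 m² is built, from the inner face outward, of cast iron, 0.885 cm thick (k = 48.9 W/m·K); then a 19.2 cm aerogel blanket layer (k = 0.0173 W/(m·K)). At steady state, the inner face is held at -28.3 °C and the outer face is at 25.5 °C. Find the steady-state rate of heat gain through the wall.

Resistance network (inner→outer):
  R_cast iron = L/(kA) = 0.00885/(48.9·28.8) = 6.284×10^-6 K/W
  R_aerogel blanket = L/(kA) = 0.192/(0.0173·28.8) = 0.3854 K/W
ΣR = 6.284×10^-6 + 0.3854 = 0.3854 K/W
Q = ΔT/ΣR = (-28.3 °C − 25.5 °C)/0.3854 = -140 W
(Negative Q ⇒ heat flows inward; heat gain = 140 W.)

Q = 140 W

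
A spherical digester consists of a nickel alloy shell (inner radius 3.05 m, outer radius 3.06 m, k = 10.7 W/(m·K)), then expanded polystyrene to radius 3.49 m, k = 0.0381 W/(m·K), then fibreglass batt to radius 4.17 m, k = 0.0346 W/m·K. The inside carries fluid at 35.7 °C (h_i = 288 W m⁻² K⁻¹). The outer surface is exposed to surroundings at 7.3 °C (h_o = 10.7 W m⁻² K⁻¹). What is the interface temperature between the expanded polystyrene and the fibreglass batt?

Treat each layer as a resistance in series:
  R_conv,in = 1/(4πr²h) = 1/(4π·3.05²·288) = 2.970×10^-5 K/W
  R_nickel alloy = (1/3.05 − 1/3.06)/(4πk) = 0.001071/(4π·10.7) = 7.969×10^-6 K/W
  R_expanded polystyrene = (1/3.06 − 1/3.49)/(4πk) = 0.04026/(4π·0.0381) = 0.08410 K/W
  R_fibreglass batt = (1/3.49 − 1/4.17)/(4πk) = 0.04672/(4π·0.0346) = 0.1075 K/W
  R_conv,out = 1/(4πr²h) = 1/(4π·4.17²·10.7) = 4.277×10^-4 K/W
ΣR = 2.970×10^-5 + 7.969×10^-6 + 0.08410 + 0.1075 + 4.277×10^-4 = 0.1921 K/W
Q = ΔT/ΣR = (35.7 °C − 7.3 °C)/0.1921 = 147.8 W
From the inner boundary to the expanded polystyrene/fibreglass batt interface, ΣR_partial = 0.08414 K/W.
T_interface = T_in − Q·ΣR_partial = 35.7 °C − (147.8)(0.08414) = 23.3 °C

T = 23.3 °C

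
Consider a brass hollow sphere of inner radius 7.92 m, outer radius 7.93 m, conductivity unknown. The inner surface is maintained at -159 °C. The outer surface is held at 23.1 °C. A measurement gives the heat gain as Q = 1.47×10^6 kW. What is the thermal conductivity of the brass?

ΣR = ΔT/Q = |-159 − 23.1|/1.47×10^9 = 1.239×10^-7 K/W
(1/r₁−1/r₂)/(4πk) = 1.239×10^-7 ⇒ k = 1.592×10^-4/(4π·1.239×10^-7) = 102 W/m·K

k = 102 W/m·K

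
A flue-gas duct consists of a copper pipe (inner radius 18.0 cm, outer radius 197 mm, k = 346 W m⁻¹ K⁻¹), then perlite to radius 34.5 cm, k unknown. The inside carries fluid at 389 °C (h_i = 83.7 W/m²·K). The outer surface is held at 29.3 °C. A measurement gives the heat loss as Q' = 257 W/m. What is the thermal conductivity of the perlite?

k = 0.0642 W/m·K

ΣR = ΔT/Q' = |389 − 29.3|/257 = 1.400 m·K/W
Known resistances:
  R'_conv,in = 1/(2πr h) = 1/(2π·0.180·83.7) = 0.01056 m·K/W
  R'_copper = ln(0.197/0.180)/(2πk) = 0.09025/(2π·346) = 4.151×10^-5 m·K/W
R_perlite = ΣR − ΣR_known = 1.400 − 0.01060 = 1.389 m·K/W
ln(r₂/r₁)/(2πk) = 1.389 ⇒ k = 0.5603/(2π·1.389) = 0.0642 W/m·K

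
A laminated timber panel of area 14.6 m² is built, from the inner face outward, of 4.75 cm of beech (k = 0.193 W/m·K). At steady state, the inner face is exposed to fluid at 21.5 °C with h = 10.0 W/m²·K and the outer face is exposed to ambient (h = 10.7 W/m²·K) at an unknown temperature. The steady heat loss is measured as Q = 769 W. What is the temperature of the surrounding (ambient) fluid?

T_out = -1.65 °C

Series resistances:
  R_conv,in = 1/(hA) = 1/(10.0·14.6) = 0.006849 K/W
  R_beech = L/(kA) = 0.0475/(0.193·14.6) = 0.01686 K/W
  R_conv,out = 1/(hA) = 1/(10.7·14.6) = 0.006401 K/W
ΣR = 0.03011 K/W
ΔT = Q·ΣR = 769 × 0.03011 = 23.15 K
Heat flows outward, so T_out = T_in − ΔT = 21.5 − 23.15 = -1.65 °C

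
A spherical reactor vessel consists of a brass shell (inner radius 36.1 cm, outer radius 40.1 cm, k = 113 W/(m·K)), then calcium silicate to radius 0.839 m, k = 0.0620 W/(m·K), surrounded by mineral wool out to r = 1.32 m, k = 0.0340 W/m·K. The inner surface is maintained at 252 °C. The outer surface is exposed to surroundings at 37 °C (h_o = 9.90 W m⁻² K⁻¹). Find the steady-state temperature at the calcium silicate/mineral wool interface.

Series thermal resistances, inner to outer:
  R_brass = (1/0.361 − 1/0.401)/(4πk) = 0.2763/(4π·113) = 1.946×10^-4 K/W
  R_calcium silicate = (1/0.401 − 1/0.839)/(4πk) = 1.302/(4π·0.0620) = 1.671 K/W
  R_mineral wool = (1/0.839 − 1/1.32)/(4πk) = 0.4343/(4π·0.0340) = 1.017 K/W
  R_conv,out = 1/(4πr²h) = 1/(4π·1.32²·9.90) = 0.004613 K/W
ΣR = 1.946×10^-4 + 1.671 + 1.017 + 0.004613 = 2.693 K/W
Q = ΔT/ΣR = (252 °C − 37 °C)/2.693 = 79.84 W
From the inner boundary to the calcium silicate/mineral wool interface, ΣR_partial = 1.671 K/W.
T_interface = T_in − Q·ΣR_partial = 252 °C − (79.84)(1.671) = 119 °C

T = 119 °C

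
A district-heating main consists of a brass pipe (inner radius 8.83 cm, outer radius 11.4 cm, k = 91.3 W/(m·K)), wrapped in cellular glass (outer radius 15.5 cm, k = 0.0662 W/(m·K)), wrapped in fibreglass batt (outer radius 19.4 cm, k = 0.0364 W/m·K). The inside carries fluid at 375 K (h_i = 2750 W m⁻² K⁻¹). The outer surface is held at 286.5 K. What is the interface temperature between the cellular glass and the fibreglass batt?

T = 337.0 K

Treat each layer as a resistance in series:
  R'_conv,in = 1/(2πr h) = 1/(2π·0.0883·2750) = 6.554×10^-4 m·K/W
  R'_brass = ln(0.114/0.0883)/(2πk) = 0.2555/(2π·91.3) = 4.453×10^-4 m·K/W
  R'_cellular glass = ln(0.155/0.114)/(2πk) = 0.3072/(2π·0.0662) = 0.7386 m·K/W
  R'_fibreglass batt = ln(0.194/0.155)/(2πk) = 0.2244/(2π·0.0364) = 0.9813 m·K/W
ΣR = 6.554×10^-4 + 4.453×10^-4 + 0.7386 + 0.9813 = 1.721 m·K/W
Q' = ΔT/ΣR = (375 K − 286.5 K)/1.721 = 51.42 W/m
From the inner boundary to the cellular glass/fibreglass batt interface, ΣR_partial = 0.7397 m·K/W.
T_interface = T_in − Q'·ΣR_partial = 375 K − (51.42)(0.7397) = 337.0 K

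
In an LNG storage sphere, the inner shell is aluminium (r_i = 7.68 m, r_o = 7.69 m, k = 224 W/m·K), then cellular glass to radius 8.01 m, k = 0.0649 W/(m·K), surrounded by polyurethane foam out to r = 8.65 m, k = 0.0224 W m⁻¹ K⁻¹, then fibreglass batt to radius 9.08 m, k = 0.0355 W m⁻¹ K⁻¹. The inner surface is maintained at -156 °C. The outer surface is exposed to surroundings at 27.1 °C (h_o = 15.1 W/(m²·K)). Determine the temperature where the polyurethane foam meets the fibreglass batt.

T = -16.7 °C

Resistance network (inner→outer):
  R_aluminium = (1/7.68 − 1/7.69)/(4πk) = 1.693×10^-4/(4π·224) = 6.015×10^-8 K/W
  R_cellular glass = (1/7.69 − 1/8.01)/(4πk) = 0.005195/(4π·0.0649) = 0.006370 K/W
  R_polyurethane foam = (1/8.01 − 1/8.65)/(4πk) = 0.009237/(4π·0.0224) = 0.03282 K/W
  R_fibreglass batt = (1/8.65 − 1/9.08)/(4πk) = 0.005475/(4π·0.0355) = 0.01227 K/W
  R_conv,out = 1/(4πr²h) = 1/(4π·9.08²·15.1) = 6.392×10^-5 K/W
ΣR = 6.015×10^-8 + 0.006370 + 0.03282 + 0.01227 + 6.392×10^-5 = 0.05152 K/W
Q = ΔT/ΣR = (-156 °C − 27.1 °C)/0.05152 = -3554 W
From the inner boundary to the polyurethane foam/fibreglass batt interface, ΣR_partial = 0.03919 K/W.
T_interface = T_in − Q·ΣR_partial = -156 °C − (-3554)(0.03919) = -16.7 °C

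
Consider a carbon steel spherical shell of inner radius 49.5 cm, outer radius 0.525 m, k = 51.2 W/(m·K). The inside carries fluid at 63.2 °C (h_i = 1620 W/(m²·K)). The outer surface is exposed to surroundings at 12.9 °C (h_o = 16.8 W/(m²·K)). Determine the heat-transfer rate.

Resistance network (inner→outer):
  R_conv,in = 1/(4πr²h) = 1/(4π·0.495²·1620) = 2.005×10^-4 K/W
  R_carbon steel = (1/0.495 − 1/0.525)/(4πk) = 0.1154/(4π·51.2) = 1.794×10^-4 K/W
  R_conv,out = 1/(4πr²h) = 1/(4π·0.525²·16.8) = 0.01719 K/W
ΣR = 2.005×10^-4 + 1.794×10^-4 + 0.01719 = 0.01757 K/W
Q = ΔT/ΣR = (63.2 °C − 12.9 °C)/0.01757 = 2860 W

Q = 2.86 kW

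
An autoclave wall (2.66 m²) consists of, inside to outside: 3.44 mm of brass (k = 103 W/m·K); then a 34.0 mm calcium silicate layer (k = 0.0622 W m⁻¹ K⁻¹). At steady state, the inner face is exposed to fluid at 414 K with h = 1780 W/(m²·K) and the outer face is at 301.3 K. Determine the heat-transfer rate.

Q = 548 W

Resistance network (inner→outer):
  R_conv,in = 1/(hA) = 1/(1780·2.66) = 2.112×10^-4 K/W
  R_brass = L/(kA) = 0.00344/(103·2.66) = 1.256×10^-5 K/W
  R_calcium silicate = L/(kA) = 0.0340/(0.0622·2.66) = 0.2055 K/W
ΣR = 2.112×10^-4 + 1.256×10^-5 + 0.2055 = 0.2057 K/W
Q = ΔT/ΣR = (414 K − 301.3 K)/0.2057 = 548 W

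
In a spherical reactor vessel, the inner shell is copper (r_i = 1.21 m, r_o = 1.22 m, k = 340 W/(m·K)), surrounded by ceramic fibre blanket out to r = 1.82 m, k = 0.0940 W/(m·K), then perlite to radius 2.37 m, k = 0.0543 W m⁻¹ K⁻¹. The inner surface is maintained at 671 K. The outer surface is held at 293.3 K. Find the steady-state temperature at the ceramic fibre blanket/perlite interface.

T = 463 K

Resistance network (inner→outer):
  R_copper = (1/1.21 − 1/1.22)/(4πk) = 0.006774/(4π·340) = 1.585×10^-6 K/W
  R_ceramic fibre blanket = (1/1.22 − 1/1.82)/(4πk) = 0.2702/(4π·0.0940) = 0.2288 K/W
  R_perlite = (1/1.82 − 1/2.37)/(4πk) = 0.1275/(4π·0.0543) = 0.1869 K/W
ΣR = 1.585×10^-6 + 0.2288 + 0.1869 = 0.4157 K/W
Q = ΔT/ΣR = (671 K − 293.3 K)/0.4157 = 908.6 W
From the inner boundary to the ceramic fibre blanket/perlite interface, ΣR_partial = 0.2288 K/W.
T_interface = T_in − Q·ΣR_partial = 671 K − (908.6)(0.2288) = 463 K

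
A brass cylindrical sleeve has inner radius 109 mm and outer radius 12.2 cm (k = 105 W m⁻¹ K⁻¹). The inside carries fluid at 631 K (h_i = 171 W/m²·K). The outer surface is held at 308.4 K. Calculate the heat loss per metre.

Q' = 37000 W/m

Series thermal resistances, inner to outer:
  R'_conv,in = 1/(2πr h) = 1/(2π·0.109·171) = 0.008539 m·K/W
  R'_brass = ln(0.122/0.109)/(2πk) = 0.1127/(2π·105) = 1.708×10^-4 m·K/W
ΣR = 0.008539 + 1.708×10^-4 = 0.008710 m·K/W
Q' = ΔT/ΣR = (631 K − 308.4 K)/0.008710 = 37000 W/m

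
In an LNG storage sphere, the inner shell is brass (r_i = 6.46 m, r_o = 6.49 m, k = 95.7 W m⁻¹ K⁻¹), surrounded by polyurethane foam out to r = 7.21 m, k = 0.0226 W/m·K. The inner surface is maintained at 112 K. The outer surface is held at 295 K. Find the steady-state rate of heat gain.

Q = 3380 W

Treat each layer as a resistance in series:
  R_brass = (1/6.46 − 1/6.49)/(4πk) = 7.156×10^-4/(4π·95.7) = 5.950×10^-7 K/W
  R_polyurethane foam = (1/6.49 − 1/7.21)/(4πk) = 0.01539/(4π·0.0226) = 0.05418 K/W
ΣR = 5.950×10^-7 + 0.05418 = 0.05418 K/W
Q = ΔT/ΣR = (112 K − 295 K)/0.05418 = -3380 W
(Negative Q ⇒ heat flows inward; heat gain = 3380 W.)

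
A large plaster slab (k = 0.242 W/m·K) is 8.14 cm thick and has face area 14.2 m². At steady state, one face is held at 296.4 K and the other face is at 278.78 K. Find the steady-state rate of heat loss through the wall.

Q = kA·ΔT/L = 0.242 × 14.2 × |296.4 K − 278.78 K| / 0.0814 = 744 W

Q = 744 W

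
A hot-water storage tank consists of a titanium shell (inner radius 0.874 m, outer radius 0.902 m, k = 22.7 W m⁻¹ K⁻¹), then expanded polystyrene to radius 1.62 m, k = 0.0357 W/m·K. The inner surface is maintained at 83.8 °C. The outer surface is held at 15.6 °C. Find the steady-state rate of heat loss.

Q = 62.3 W

Series thermal resistances, inner to outer:
  R_titanium = (1/0.874 − 1/0.902)/(4πk) = 0.03552/(4π·22.7) = 1.245×10^-4 K/W
  R_expanded polystyrene = (1/0.902 − 1/1.62)/(4πk) = 0.4914/(4π·0.0357) = 1.095 K/W
ΣR = 1.245×10^-4 + 1.095 = 1.095 K/W
Q = ΔT/ΣR = (83.8 °C − 15.6 °C)/1.095 = 62.3 W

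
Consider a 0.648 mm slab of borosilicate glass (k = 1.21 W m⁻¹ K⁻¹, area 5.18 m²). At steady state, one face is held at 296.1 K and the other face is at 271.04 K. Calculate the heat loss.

Q = 2.42×10^5 W

Q = kA·ΔT/L = 1.21 × 5.18 × |296.1 K − 271.04 K| / 6.48×10^-4 = 2.42×10^5 W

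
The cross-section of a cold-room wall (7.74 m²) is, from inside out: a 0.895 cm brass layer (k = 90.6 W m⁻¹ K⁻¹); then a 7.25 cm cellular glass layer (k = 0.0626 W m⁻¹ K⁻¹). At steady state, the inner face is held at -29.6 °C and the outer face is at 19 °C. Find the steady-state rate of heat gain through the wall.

Series thermal resistances, inner to outer:
  R_brass = L/(kA) = 0.00895/(90.6·7.74) = 1.276×10^-5 K/W
  R_cellular glass = L/(kA) = 0.0725/(0.0626·7.74) = 0.1496 K/W
ΣR = 1.276×10^-5 + 0.1496 = 0.1496 K/W
Q = ΔT/ΣR = (-29.6 °C − 19 °C)/0.1496 = -325 W
(Negative Q ⇒ heat flows inward; heat gain = 325 W.)

Q = 325 W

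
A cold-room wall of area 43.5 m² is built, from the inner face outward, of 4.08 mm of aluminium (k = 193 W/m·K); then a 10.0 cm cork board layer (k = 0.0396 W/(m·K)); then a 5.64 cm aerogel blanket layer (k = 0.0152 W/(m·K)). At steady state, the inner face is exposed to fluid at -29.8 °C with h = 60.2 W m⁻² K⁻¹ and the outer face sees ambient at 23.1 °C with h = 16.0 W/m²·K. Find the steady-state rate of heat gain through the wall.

Q = 364 W

Series thermal resistances, inner to outer:
  R_conv,in = 1/(hA) = 1/(60.2·43.5) = 3.819×10^-4 K/W
  R_aluminium = L/(kA) = 0.00408/(193·43.5) = 4.860×10^-7 K/W
  R_cork board = L/(kA) = 0.100/(0.0396·43.5) = 0.05805 K/W
  R_aerogel blanket = L/(kA) = 0.0564/(0.0152·43.5) = 0.08530 K/W
  R_conv,out = 1/(hA) = 1/(16.0·43.5) = 0.001437 K/W
ΣR = 3.819×10^-4 + 4.860×10^-7 + 0.05805 + 0.08530 + 0.001437 = 0.1452 K/W
Q = ΔT/ΣR = (-29.8 °C − 23.1 °C)/0.1452 = -364 W
(Negative Q ⇒ heat flows inward; heat gain = 364 W.)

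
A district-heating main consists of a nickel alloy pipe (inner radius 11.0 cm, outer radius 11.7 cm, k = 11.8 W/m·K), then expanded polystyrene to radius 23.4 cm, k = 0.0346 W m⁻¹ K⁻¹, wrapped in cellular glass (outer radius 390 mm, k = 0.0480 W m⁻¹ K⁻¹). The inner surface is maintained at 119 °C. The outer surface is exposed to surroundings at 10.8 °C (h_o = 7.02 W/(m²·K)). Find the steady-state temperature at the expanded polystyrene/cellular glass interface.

Treat each layer as a resistance in series:
  R'_nickel alloy = ln(0.117/0.110)/(2πk) = 0.06169/(2π·11.8) = 8.321×10^-4 m·K/W
  R'_expanded polystyrene = ln(0.234/0.117)/(2πk) = 0.6931/(2π·0.0346) = 3.188 m·K/W
  R'_cellular glass = ln(0.390/0.234)/(2πk) = 0.5108/(2π·0.0480) = 1.694 m·K/W
  R'_conv,out = 1/(2πr h) = 1/(2π·0.390·7.02) = 0.05813 m·K/W
ΣR = 8.321×10^-4 + 3.188 + 1.694 + 0.05813 = 4.941 m·K/W
Q' = ΔT/ΣR = (119 °C − 10.8 °C)/4.941 = 21.90 W/m
From the inner boundary to the expanded polystyrene/cellular glass interface, ΣR_partial = 3.189 m·K/W.
T_interface = T_in − Q'·ΣR_partial = 119 °C − (21.90)(3.189) = 49.2 °C

T = 49.2 °C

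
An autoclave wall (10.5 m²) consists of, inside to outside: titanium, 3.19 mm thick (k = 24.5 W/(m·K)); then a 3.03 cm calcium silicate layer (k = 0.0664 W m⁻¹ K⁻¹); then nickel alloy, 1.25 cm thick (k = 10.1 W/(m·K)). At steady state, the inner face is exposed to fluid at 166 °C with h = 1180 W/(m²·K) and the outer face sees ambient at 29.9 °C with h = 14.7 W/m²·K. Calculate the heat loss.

Q = 2.71 kW

Resistance network (inner→outer):
  R_conv,in = 1/(hA) = 1/(1180·10.5) = 8.071×10^-5 K/W
  R_titanium = L/(kA) = 0.00319/(24.5·10.5) = 1.240×10^-5 K/W
  R_calcium silicate = L/(kA) = 0.0303/(0.0664·10.5) = 0.04346 K/W
  R_nickel alloy = L/(kA) = 0.0125/(10.1·10.5) = 1.179×10^-4 K/W
  R_conv,out = 1/(hA) = 1/(14.7·10.5) = 0.006479 K/W
ΣR = 8.071×10^-5 + 1.240×10^-5 + 0.04346 + 1.179×10^-4 + 0.006479 = 0.05015 K/W
Q = ΔT/ΣR = (166 °C − 29.9 °C)/0.05015 = 2710 W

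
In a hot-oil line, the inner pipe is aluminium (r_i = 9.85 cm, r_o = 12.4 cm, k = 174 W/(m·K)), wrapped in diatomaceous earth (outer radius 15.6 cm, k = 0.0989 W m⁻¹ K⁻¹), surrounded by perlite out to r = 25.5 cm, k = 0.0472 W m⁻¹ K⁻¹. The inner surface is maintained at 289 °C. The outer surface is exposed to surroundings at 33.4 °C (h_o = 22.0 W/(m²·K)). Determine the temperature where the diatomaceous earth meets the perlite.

Resistance network (inner→outer):
  R'_aluminium = ln(0.124/0.0985)/(2πk) = 0.2302/(2π·174) = 2.106×10^-4 m·K/W
  R'_diatomaceous earth = ln(0.156/0.124)/(2πk) = 0.2296/(2π·0.0989) = 0.3694 m·K/W
  R'_perlite = ln(0.255/0.156)/(2πk) = 0.4914/(2π·0.0472) = 1.657 m·K/W
  R'_conv,out = 1/(2πr h) = 1/(2π·0.255·22.0) = 0.02837 m·K/W
ΣR = 2.106×10^-4 + 0.3694 + 1.657 + 0.02837 = 2.055 m·K/W
Q' = ΔT/ΣR = (289 °C − 33.4 °C)/2.055 = 124.4 W/m
From the inner boundary to the diatomaceous earth/perlite interface, ΣR_partial = 0.3696 m·K/W.
T_interface = T_in − Q'·ΣR_partial = 289 °C − (124.4)(0.3696) = 243 °C

T = 243 °C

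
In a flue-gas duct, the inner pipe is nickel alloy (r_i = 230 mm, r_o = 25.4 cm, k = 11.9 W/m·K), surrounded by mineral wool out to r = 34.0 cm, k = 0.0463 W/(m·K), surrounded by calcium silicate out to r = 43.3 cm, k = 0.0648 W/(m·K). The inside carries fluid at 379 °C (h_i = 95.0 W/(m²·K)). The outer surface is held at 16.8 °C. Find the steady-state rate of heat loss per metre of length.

Series thermal resistances, inner to outer:
  R'_conv,in = 1/(2πr h) = 1/(2π·0.230·95.0) = 0.007284 m·K/W
  R'_nickel alloy = ln(0.254/0.230)/(2πk) = 0.09925/(2π·11.9) = 0.001327 m·K/W
  R'_mineral wool = ln(0.340/0.254)/(2πk) = 0.2916/(2π·0.0463) = 1.002 m·K/W
  R'_calcium silicate = ln(0.433/0.340)/(2πk) = 0.2418/(2π·0.0648) = 0.5939 m·K/W
ΣR = 0.007284 + 0.001327 + 1.002 + 0.5939 = 1.605 m·K/W
Q' = ΔT/ΣR = (379 °C − 16.8 °C)/1.605 = 226 W/m

Q' = 226 W/m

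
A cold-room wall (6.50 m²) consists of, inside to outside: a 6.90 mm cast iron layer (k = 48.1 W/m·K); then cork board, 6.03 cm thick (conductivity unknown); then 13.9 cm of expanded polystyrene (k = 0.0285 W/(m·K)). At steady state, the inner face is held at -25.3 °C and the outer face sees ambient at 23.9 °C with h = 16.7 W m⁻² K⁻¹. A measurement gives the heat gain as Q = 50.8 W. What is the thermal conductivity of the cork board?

k = 0.0444 W/m·K

ΣR = ΔT/Q = |-25.3 − 23.9|/50.8 = 0.9685 K/W
Known resistances:
  R_cast iron = L/(kA) = 0.00690/(48.1·6.50) = 2.207×10^-5 K/W
  R_expanded polystyrene = L/(kA) = 0.139/(0.0285·6.50) = 0.7503 K/W
  R_conv,out = 1/(hA) = 1/(16.7·6.50) = 0.009212 K/W
R_cork board = ΣR − ΣR_known = 0.9685 − 0.7595 = 0.2090 K/W
L/(kA) = 0.2090 ⇒ k = 0.0603/(0.2090·6.50) = 0.0444 W/m·K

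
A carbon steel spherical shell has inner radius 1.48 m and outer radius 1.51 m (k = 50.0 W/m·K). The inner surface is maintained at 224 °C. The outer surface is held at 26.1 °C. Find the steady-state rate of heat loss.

Q = 4πk·ΔT/(1/r₁ − 1/r₂) = 4π × 50.0 × 197.9 / (1/1.48 − 1/1.51) = 9.26×10^6 W

Q = 9260 kW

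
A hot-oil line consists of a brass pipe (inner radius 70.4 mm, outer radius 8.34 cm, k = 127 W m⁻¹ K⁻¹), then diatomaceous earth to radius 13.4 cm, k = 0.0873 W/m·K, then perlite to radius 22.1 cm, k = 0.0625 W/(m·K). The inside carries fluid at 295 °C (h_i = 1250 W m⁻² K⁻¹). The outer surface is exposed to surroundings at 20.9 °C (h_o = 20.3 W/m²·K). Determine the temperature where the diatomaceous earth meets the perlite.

T = 186 °C

Treat each layer as a resistance in series:
  R'_conv,in = 1/(2πr h) = 1/(2π·0.0704·1250) = 0.001809 m·K/W
  R'_brass = ln(0.0834/0.0704)/(2πk) = 0.1695/(2π·127) = 2.124×10^-4 m·K/W
  R'_diatomaceous earth = ln(0.134/0.0834)/(2πk) = 0.4742/(2π·0.0873) = 0.8645 m·K/W
  R'_perlite = ln(0.221/0.134)/(2πk) = 0.5003/(2π·0.0625) = 1.274 m·K/W
  R'_conv,out = 1/(2πr h) = 1/(2π·0.221·20.3) = 0.03548 m·K/W
ΣR = 0.001809 + 2.124×10^-4 + 0.8645 + 1.274 + 0.03548 = 2.176 m·K/W
Q' = ΔT/ΣR = (295 °C − 20.9 °C)/2.176 = 126.0 W/m
From the inner boundary to the diatomaceous earth/perlite interface, ΣR_partial = 0.8665 m·K/W.
T_interface = T_in − Q'·ΣR_partial = 295 °C − (126.0)(0.8665) = 186 °C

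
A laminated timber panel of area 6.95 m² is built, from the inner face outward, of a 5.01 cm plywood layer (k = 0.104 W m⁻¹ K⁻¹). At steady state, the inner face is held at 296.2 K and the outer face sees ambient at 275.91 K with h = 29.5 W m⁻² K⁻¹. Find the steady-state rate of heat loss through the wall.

Resistance network (inner→outer):
  R_plywood = L/(kA) = 0.0501/(0.104·6.95) = 0.06931 K/W
  R_conv,out = 1/(hA) = 1/(29.5·6.95) = 0.004877 K/W
ΣR = 0.06931 + 0.004877 = 0.07419 K/W
Q = ΔT/ΣR = (296.2 K − 275.91 K)/0.07419 = 273 W

Q = 273 W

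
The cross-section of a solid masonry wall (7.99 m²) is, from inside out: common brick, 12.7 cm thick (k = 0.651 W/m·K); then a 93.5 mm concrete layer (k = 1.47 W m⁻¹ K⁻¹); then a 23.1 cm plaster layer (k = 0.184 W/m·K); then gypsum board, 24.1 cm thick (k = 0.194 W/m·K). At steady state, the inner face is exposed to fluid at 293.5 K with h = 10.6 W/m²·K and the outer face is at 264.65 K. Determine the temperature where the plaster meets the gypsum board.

Resistance network (inner→outer):
  R_conv,in = 1/(hA) = 1/(10.6·7.99) = 0.01181 K/W
  R_common brick = L/(kA) = 0.127/(0.651·7.99) = 0.02442 K/W
  R_concrete = L/(kA) = 0.0935/(1.47·7.99) = 0.007961 K/W
  R_plaster = L/(kA) = 0.231/(0.184·7.99) = 0.1571 K/W
  R_gypsum board = L/(kA) = 0.241/(0.194·7.99) = 0.1555 K/W
ΣR = 0.01181 + 0.02442 + 0.007961 + 0.1571 + 0.1555 = 0.3568 K/W
Q = ΔT/ΣR = (293.5 K − 264.65 K)/0.3568 = 80.86 W
From the inner boundary to the plaster/gypsum board interface, ΣR_partial = 0.2013 K/W.
T_interface = T_in − Q·ΣR_partial = 293.5 K − (80.86)(0.2013) = 277.22 K

T = 277.22 K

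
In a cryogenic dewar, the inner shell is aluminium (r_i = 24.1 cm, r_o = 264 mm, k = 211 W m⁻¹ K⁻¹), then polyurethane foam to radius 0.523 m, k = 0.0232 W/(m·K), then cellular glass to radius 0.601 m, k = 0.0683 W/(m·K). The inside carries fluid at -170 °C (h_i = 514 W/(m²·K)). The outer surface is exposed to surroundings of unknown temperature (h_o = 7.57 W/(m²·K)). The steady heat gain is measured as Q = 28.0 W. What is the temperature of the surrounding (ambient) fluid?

Series resistances:
  R_conv,in = 1/(4πr²h) = 1/(4π·0.241²·514) = 0.002666 K/W
  R_aluminium = (1/0.241 − 1/0.264)/(4πk) = 0.3615/(4π·211) = 1.363×10^-4 K/W
  R_polyurethane foam = (1/0.264 − 1/0.523)/(4πk) = 1.876/(4π·0.0232) = 6.434 K/W
  R_cellular glass = (1/0.523 − 1/0.601)/(4πk) = 0.2482/(4π·0.0683) = 0.2891 K/W
  R_conv,out = 1/(4πr²h) = 1/(4π·0.601²·7.57) = 0.02910 K/W
ΣR = 6.755 K/W
ΔT = Q·ΣR = 28.0 × 6.755 = 189.1 K
Heat flows inward, so T_out = T_in + ΔT = -170 + 189.1 = 19.1 °C

T_out = 19.1 °C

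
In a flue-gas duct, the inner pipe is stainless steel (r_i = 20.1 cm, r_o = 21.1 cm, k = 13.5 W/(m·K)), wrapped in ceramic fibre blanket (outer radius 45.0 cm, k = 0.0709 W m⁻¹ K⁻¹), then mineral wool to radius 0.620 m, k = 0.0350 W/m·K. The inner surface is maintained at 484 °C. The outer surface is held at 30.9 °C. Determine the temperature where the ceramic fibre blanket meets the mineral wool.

Series thermal resistances, inner to outer:
  R'_stainless steel = ln(0.211/0.201)/(2πk) = 0.04855/(2π·13.5) = 5.724×10^-4 m·K/W
  R'_ceramic fibre blanket = ln(0.450/0.211)/(2πk) = 0.7574/(2π·0.0709) = 1.700 m·K/W
  R'_mineral wool = ln(0.620/0.450)/(2πk) = 0.3205/(2π·0.0350) = 1.457 m·K/W
ΣR = 5.724×10^-4 + 1.700 + 1.457 = 3.158 m·K/W
Q' = ΔT/ΣR = (484 °C − 30.9 °C)/3.158 = 143.5 W/m
From the inner boundary to the ceramic fibre blanket/mineral wool interface, ΣR_partial = 1.701 m·K/W.
T_interface = T_in − Q'·ΣR_partial = 484 °C − (143.5)(1.701) = 240 °C

T = 240 °C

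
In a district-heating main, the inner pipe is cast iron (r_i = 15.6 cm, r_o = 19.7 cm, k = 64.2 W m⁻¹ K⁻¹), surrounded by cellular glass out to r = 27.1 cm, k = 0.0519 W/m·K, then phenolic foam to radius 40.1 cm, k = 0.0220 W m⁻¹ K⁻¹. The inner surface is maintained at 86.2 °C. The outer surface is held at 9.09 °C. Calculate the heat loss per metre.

Q' = 20.2 W/m

Resistance network (inner→outer):
  R'_cast iron = ln(0.197/0.156)/(2πk) = 0.2333/(2π·64.2) = 5.785×10^-4 m·K/W
  R'_cellular glass = ln(0.271/0.197)/(2πk) = 0.3189/(2π·0.0519) = 0.9780 m·K/W
  R'_phenolic foam = ln(0.401/0.271)/(2πk) = 0.3918/(2π·0.0220) = 2.835 m·K/W
ΣR = 5.785×10^-4 + 0.9780 + 2.835 = 3.814 m·K/W
Q' = ΔT/ΣR = (86.2 °C − 9.09 °C)/3.814 = 20.2 W/m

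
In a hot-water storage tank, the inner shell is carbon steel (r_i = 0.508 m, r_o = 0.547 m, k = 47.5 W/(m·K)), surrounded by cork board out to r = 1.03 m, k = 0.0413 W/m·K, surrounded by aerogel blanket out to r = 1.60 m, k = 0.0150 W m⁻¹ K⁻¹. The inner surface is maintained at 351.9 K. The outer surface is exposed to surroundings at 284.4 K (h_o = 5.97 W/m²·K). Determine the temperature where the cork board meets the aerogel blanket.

T = 320.0 K

Series thermal resistances, inner to outer:
  R_carbon steel = (1/0.508 − 1/0.547)/(4πk) = 0.1404/(4π·47.5) = 2.351×10^-4 K/W
  R_cork board = (1/0.547 − 1/1.03)/(4πk) = 0.8573/(4π·0.0413) = 1.652 K/W
  R_aerogel blanket = (1/1.03 − 1/1.60)/(4πk) = 0.3459/(4π·0.0150) = 1.835 K/W
  R_conv,out = 1/(4πr²h) = 1/(4π·1.60²·5.97) = 0.005207 K/W
ΣR = 2.351×10^-4 + 1.652 + 1.835 + 0.005207 = 3.492 K/W
Q = ΔT/ΣR = (351.9 K − 284.4 K)/3.492 = 19.33 W
From the inner boundary to the cork board/aerogel blanket interface, ΣR_partial = 1.652 K/W.
T_interface = T_in − Q·ΣR_partial = 351.9 K − (19.33)(1.652) = 320.0 K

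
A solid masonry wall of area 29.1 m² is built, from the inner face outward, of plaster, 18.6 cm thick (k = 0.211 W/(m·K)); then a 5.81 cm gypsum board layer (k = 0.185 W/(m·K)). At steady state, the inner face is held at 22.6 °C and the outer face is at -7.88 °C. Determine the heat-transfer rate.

Treat each layer as a resistance in series:
  R_plaster = L/(kA) = 0.186/(0.211·29.1) = 0.03029 K/W
  R_gypsum board = L/(kA) = 0.0581/(0.185·29.1) = 0.01079 K/W
ΣR = 0.03029 + 0.01079 = 0.04108 K/W
Q = ΔT/ΣR = (22.6 °C − -7.88 °C)/0.04108 = 742 W

Q = 742 W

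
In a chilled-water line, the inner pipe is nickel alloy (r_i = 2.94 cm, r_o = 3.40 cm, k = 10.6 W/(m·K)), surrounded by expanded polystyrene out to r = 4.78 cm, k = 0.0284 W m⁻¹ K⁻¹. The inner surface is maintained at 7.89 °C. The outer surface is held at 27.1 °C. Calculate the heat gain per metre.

Resistance network (inner→outer):
  R'_nickel alloy = ln(0.0340/0.0294)/(2πk) = 0.1454/(2π·10.6) = 0.002183 m·K/W
  R'_expanded polystyrene = ln(0.0478/0.0340)/(2πk) = 0.3407/(2π·0.0284) = 1.909 m·K/W
ΣR = 0.002183 + 1.909 = 1.911 m·K/W
Q' = ΔT/ΣR = (7.89 °C − 27.1 °C)/1.911 = -10.1 W/m
(Negative Q' ⇒ heat flows inward; heat gain = 10.1 W/m.)

Q' = 10.1 W/m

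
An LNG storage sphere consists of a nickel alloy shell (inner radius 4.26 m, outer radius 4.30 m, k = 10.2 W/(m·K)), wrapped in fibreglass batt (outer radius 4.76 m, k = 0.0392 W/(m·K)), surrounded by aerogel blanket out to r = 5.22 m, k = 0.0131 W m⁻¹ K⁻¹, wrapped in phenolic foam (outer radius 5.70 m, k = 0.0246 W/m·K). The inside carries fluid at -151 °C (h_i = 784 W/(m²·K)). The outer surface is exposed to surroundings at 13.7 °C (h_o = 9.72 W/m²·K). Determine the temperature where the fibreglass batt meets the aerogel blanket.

Resistance network (inner→outer):
  R_conv,in = 1/(4πr²h) = 1/(4π·4.26²·784) = 5.593×10^-6 K/W
  R_nickel alloy = (1/4.26 − 1/4.30)/(4πk) = 0.002184/(4π·10.2) = 1.704×10^-5 K/W
  R_fibreglass batt = (1/4.30 − 1/4.76)/(4πk) = 0.02247/(4π·0.0392) = 0.04562 K/W
  R_aerogel blanket = (1/4.76 − 1/5.22)/(4πk) = 0.01851/(4π·0.0131) = 0.1125 K/W
  R_phenolic foam = (1/5.22 − 1/5.70)/(4πk) = 0.01613/(4π·0.0246) = 0.05219 K/W
  R_conv,out = 1/(4πr²h) = 1/(4π·5.70²·9.72) = 2.520×10^-4 K/W
ΣR = 5.593×10^-6 + 1.704×10^-5 + 0.04562 + 0.1125 + 0.05219 + 2.520×10^-4 = 0.2106 K/W
Q = ΔT/ΣR = (-151 °C − 13.7 °C)/0.2106 = -782.1 W
From the inner boundary to the fibreglass batt/aerogel blanket interface, ΣR_partial = 0.04564 K/W.
T_interface = T_in − Q·ΣR_partial = -151 °C − (-782.1)(0.04564) = -115 °C

T = -115 °C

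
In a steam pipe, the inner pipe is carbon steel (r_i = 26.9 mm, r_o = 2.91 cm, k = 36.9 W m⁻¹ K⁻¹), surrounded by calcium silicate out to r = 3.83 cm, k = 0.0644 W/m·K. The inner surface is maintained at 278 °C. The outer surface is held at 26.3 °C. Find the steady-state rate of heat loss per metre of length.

Q' = 371 W/m

Series thermal resistances, inner to outer:
  R'_carbon steel = ln(0.0291/0.0269)/(2πk) = 0.07861/(2π·36.9) = 3.391×10^-4 m·K/W
  R'_calcium silicate = ln(0.0383/0.0291)/(2πk) = 0.2747/(2π·0.0644) = 0.6789 m·K/W
ΣR = 3.391×10^-4 + 0.6789 = 0.6792 m·K/W
Q' = ΔT/ΣR = (278 °C − 26.3 °C)/0.6792 = 371 W/m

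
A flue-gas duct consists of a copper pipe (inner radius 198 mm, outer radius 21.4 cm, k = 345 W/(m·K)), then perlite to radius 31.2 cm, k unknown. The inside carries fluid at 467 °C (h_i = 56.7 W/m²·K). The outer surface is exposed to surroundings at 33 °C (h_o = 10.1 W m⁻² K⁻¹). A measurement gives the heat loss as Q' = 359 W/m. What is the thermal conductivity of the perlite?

k = 0.0524 W/m·K

ΣR = ΔT/Q' = |467 − 33|/359 = 1.209 m·K/W
Known resistances:
  R'_conv,in = 1/(2πr h) = 1/(2π·0.198·56.7) = 0.01418 m·K/W
  R'_copper = ln(0.214/0.198)/(2πk) = 0.07771/(2π·345) = 3.585×10^-5 m·K/W
  R'_conv,out = 1/(2πr h) = 1/(2π·0.312·10.1) = 0.05051 m·K/W
R_perlite = ΣR − ΣR_known = 1.209 − 0.06473 = 1.144 m·K/W
ln(r₂/r₁)/(2πk) = 1.144 ⇒ k = 0.3770/(2π·1.144) = 0.0524 W/m·K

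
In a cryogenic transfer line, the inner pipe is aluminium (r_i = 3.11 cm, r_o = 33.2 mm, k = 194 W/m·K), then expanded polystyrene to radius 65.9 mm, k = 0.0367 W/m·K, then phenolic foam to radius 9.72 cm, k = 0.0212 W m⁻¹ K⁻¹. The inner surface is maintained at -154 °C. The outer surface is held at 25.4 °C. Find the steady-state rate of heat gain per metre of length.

Treat each layer as a resistance in series:
  R'_aluminium = ln(0.0332/0.0311)/(2πk) = 0.06534/(2π·194) = 5.361×10^-5 m·K/W
  R'_expanded polystyrene = ln(0.0659/0.0332)/(2πk) = 0.6856/(2π·0.0367) = 2.973 m·K/W
  R'_phenolic foam = ln(0.0972/0.0659)/(2πk) = 0.3886/(2π·0.0212) = 2.918 m·K/W
ΣR = 5.361×10^-5 + 2.973 + 2.918 = 5.891 m·K/W
Q' = ΔT/ΣR = (-154 °C − 25.4 °C)/5.891 = -30.5 W/m
(Negative Q' ⇒ heat flows inward; heat gain = 30.5 W/m.)

Q' = 30.5 W/m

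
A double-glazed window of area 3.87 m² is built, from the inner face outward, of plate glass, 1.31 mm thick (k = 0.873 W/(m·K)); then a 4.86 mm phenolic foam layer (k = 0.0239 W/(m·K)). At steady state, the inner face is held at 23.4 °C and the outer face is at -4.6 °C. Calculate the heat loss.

Q = 529 W

Treat each layer as a resistance in series:
  R_plate glass = L/(kA) = 0.00131/(0.873·3.87) = 3.877×10^-4 K/W
  R_phenolic foam = L/(kA) = 0.00486/(0.0239·3.87) = 0.05254 K/W
ΣR = 3.877×10^-4 + 0.05254 = 0.05293 K/W
Q = ΔT/ΣR = (23.4 °C − -4.6 °C)/0.05293 = 529 W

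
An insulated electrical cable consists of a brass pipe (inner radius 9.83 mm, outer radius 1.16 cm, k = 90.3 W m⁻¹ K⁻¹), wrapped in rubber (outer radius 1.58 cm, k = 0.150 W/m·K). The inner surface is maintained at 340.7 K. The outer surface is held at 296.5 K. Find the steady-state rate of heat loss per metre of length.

Q' = 135 W/m

Resistance network (inner→outer):
  R'_brass = ln(0.0116/0.00983)/(2πk) = 0.1656/(2π·90.3) = 2.918×10^-4 m·K/W
  R'_rubber = ln(0.0158/0.0116)/(2πk) = 0.3090/(2π·0.150) = 0.3279 m·K/W
ΣR = 2.918×10^-4 + 0.3279 = 0.3282 m·K/W
Q' = ΔT/ΣR = (340.7 K − 296.5 K)/0.3282 = 135 W/m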